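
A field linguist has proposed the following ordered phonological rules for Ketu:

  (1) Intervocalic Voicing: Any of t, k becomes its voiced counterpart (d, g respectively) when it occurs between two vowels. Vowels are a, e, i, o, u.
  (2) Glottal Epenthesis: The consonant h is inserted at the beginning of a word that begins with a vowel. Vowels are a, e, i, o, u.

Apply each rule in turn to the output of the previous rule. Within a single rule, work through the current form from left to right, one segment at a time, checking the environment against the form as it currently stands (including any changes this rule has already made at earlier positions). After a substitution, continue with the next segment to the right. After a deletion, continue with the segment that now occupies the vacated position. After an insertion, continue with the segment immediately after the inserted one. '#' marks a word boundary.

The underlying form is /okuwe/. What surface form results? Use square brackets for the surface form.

[hoguwe]

(1) Intervocalic Voicing: [okuwe] → [oguwe]
(2) Glottal Epenthesis: [oguwe] → [hoguwe]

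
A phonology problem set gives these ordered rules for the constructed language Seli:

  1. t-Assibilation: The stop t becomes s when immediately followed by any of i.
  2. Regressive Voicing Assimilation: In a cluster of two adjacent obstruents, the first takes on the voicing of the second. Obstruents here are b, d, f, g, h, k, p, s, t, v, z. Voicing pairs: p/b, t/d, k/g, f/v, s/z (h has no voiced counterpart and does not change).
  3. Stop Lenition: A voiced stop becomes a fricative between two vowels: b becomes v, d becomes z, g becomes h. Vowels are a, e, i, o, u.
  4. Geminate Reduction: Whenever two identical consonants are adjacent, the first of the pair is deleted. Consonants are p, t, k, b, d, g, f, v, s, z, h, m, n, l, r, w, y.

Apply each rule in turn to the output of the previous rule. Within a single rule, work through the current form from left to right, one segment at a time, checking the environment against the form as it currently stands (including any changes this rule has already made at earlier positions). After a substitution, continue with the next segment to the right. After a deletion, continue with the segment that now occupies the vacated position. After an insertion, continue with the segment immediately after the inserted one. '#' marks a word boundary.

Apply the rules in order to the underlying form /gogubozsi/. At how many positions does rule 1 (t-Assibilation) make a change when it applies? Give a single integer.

1 t-Assibilation: no change — [gogubozsi]
2 Regressive Voicing Assimilation: [gogubozsi] → [gogubossi]
3 Stop Lenition: [gogubossi] → [gohuvossi]
4 Geminate Reduction: [gohuvossi] → [gohuvosi]
Rule 1 changed 0 position(s).

0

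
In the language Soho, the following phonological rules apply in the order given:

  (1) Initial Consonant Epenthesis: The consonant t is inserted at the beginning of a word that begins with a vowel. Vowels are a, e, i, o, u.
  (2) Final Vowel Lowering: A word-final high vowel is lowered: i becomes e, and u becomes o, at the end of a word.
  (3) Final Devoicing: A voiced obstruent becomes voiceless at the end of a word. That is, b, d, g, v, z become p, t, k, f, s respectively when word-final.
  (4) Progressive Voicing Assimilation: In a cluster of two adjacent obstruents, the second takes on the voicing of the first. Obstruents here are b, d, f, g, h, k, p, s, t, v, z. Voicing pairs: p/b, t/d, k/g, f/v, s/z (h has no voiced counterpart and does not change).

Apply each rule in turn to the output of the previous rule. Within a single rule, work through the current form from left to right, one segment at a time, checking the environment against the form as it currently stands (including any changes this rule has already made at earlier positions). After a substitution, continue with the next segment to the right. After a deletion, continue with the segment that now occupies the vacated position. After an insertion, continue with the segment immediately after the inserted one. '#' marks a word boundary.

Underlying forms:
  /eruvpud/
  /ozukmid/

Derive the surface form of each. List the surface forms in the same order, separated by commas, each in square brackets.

/eruvpud/:
  (1) Initial Consonant Epenthesis: [eruvpud] → [teruvpud]
  (2) Final Vowel Lowering: no change — [teruvpud]
  (3) Final Devoicing: [teruvpud] → [teruvput]
  (4) Progressive Voicing Assimilation: [teruvput] → [teruvbut]
/ozukmid/:
  (1) Initial Consonant Epenthesis: [ozukmid] → [tozukmid]
  (2) Final Vowel Lowering: no change — [tozukmid]
  (3) Final Devoicing: [tozukmid] → [tozukmit]
  (4) Progressive Voicing Assimilation: no change — [tozukmit]

[teruvbut], [tozukmit]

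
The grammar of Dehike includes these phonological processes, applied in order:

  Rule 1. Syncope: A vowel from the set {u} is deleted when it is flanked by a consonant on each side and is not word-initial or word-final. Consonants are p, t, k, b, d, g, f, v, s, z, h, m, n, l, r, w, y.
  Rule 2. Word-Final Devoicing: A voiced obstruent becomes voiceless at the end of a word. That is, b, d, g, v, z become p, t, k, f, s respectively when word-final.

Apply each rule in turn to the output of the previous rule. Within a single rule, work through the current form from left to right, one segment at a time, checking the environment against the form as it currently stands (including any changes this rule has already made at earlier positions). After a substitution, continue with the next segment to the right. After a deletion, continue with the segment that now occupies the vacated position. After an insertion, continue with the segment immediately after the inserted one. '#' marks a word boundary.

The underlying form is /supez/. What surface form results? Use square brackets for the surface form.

[spes]

Rule 1 Syncope: [supez] → [spez]
Rule 2 Word-Final Devoicing: [spez] → [spes]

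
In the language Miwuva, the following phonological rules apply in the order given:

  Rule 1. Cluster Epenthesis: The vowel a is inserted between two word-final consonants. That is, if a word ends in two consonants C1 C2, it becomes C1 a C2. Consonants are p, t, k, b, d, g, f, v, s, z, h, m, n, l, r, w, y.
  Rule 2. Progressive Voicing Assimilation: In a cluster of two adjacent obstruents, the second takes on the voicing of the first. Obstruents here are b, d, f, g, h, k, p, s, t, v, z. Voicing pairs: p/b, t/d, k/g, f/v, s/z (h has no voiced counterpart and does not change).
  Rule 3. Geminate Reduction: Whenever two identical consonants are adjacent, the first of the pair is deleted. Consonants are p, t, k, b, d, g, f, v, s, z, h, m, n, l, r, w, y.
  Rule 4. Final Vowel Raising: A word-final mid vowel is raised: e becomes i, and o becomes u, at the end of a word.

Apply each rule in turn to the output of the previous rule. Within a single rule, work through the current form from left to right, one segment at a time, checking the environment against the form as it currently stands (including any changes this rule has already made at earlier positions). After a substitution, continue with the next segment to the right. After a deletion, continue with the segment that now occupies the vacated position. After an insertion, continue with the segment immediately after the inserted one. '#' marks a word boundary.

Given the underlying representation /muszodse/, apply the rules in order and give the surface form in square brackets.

[musodzi]

Rule 1 Cluster Epenthesis: no change — [muszodse]
Rule 2 Progressive Voicing Assimilation: [muszodse] → [mussodze]
Rule 3 Geminate Reduction: [mussodze] → [musodze]
Rule 4 Final Vowel Raising: [musodze] → [musodzi]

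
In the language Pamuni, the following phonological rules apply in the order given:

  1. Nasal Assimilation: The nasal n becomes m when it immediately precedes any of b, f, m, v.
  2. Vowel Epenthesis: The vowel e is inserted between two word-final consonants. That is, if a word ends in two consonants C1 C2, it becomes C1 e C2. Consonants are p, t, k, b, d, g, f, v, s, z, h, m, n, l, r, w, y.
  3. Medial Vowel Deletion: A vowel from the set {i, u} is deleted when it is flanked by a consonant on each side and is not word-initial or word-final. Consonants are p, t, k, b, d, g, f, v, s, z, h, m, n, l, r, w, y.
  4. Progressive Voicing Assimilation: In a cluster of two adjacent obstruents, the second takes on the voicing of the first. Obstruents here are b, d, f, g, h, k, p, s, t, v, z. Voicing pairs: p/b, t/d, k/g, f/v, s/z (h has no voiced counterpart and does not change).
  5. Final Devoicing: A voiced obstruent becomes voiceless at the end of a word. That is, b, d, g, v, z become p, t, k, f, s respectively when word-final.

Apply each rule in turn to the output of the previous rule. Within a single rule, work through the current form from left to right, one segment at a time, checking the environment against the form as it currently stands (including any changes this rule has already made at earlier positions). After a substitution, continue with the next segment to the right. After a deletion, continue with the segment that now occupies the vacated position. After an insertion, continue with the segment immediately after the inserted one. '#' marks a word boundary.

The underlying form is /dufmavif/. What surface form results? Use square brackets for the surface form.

[dvmavf]

1 Nasal Assimilation: no change — [dufmavif]
2 Vowel Epenthesis: no change — [dufmavif]
3 Medial Vowel Deletion: [dufmavif] → [dfmavf]
4 Progressive Voicing Assimilation: [dfmavf] → [dvmavv]
5 Final Devoicing: [dvmavv] → [dvmavf]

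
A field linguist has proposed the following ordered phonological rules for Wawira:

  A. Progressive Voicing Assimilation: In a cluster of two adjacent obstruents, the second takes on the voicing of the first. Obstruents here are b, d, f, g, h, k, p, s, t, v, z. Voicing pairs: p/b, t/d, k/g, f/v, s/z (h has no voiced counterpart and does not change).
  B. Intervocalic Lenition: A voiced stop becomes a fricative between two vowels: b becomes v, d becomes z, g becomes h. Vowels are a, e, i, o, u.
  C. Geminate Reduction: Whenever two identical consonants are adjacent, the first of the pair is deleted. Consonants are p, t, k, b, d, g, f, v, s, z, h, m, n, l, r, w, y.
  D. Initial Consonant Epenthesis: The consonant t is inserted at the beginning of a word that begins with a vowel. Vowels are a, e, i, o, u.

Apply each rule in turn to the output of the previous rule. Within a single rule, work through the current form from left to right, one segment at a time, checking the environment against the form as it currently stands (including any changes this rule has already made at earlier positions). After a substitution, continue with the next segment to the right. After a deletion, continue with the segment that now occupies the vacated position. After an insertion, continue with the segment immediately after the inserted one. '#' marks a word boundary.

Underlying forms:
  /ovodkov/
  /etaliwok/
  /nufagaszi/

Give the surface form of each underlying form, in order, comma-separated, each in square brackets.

/ovodkov/:
  A Progressive Voicing Assimilation: [ovodkov] → [ovodgov]
  B Intervocalic Lenition: no change — [ovodgov]
  C Geminate Reduction: no change — [ovodgov]
  D Initial Consonant Epenthesis: [ovodgov] → [tovodgov]
/etaliwok/:
  A Progressive Voicing Assimilation: no change — [etaliwok]
  B Intervocalic Lenition: no change — [etaliwok]
  C Geminate Reduction: no change — [etaliwok]
  D Initial Consonant Epenthesis: [etaliwok] → [tetaliwok]
/nufagaszi/:
  A Progressive Voicing Assimilation: [nufagaszi] → [nufagassi]
  B Intervocalic Lenition: [nufagassi] → [nufahassi]
  C Geminate Reduction: [nufahassi] → [nufahasi]
  D Initial Consonant Epenthesis: no change — [nufahasi]

[tovodgov], [tetaliwok], [nufahasi]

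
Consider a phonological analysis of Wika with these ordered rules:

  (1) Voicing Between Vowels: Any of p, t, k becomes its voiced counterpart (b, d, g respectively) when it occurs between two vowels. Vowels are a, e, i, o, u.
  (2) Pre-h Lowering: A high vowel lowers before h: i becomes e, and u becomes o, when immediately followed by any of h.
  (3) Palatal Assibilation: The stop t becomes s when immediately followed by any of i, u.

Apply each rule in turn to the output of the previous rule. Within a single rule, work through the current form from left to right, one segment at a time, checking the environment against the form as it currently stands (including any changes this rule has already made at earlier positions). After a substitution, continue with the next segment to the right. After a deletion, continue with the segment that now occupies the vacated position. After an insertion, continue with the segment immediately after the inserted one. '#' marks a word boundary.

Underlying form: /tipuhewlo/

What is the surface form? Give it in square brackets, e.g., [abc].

[sibohewlo]

(1) Voicing Between Vowels: [tipuhewlo] → [tibuhewlo]
(2) Pre-h Lowering: [tibuhewlo] → [tibohewlo]
(3) Palatal Assibilation: [tibohewlo] → [sibohewlo]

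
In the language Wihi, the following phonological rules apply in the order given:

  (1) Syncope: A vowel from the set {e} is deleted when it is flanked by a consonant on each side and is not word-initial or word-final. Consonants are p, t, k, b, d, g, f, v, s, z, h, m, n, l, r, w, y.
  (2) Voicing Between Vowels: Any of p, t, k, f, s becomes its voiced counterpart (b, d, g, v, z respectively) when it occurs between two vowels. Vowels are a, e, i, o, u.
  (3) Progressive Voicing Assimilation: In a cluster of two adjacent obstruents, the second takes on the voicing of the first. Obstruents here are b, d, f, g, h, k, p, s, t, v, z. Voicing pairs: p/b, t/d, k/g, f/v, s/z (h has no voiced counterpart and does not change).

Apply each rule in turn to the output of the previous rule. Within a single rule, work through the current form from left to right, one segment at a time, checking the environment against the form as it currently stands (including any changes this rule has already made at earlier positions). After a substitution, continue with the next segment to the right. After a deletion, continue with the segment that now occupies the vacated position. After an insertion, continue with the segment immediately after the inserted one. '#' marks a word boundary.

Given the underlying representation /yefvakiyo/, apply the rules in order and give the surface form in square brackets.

(1) Syncope: [yefvakiyo] → [yfvakiyo]
(2) Voicing Between Vowels: [yfvakiyo] → [yfvagiyo]
(3) Progressive Voicing Assimilation: [yfvagiyo] → [yffagiyo]

[yffagiyo]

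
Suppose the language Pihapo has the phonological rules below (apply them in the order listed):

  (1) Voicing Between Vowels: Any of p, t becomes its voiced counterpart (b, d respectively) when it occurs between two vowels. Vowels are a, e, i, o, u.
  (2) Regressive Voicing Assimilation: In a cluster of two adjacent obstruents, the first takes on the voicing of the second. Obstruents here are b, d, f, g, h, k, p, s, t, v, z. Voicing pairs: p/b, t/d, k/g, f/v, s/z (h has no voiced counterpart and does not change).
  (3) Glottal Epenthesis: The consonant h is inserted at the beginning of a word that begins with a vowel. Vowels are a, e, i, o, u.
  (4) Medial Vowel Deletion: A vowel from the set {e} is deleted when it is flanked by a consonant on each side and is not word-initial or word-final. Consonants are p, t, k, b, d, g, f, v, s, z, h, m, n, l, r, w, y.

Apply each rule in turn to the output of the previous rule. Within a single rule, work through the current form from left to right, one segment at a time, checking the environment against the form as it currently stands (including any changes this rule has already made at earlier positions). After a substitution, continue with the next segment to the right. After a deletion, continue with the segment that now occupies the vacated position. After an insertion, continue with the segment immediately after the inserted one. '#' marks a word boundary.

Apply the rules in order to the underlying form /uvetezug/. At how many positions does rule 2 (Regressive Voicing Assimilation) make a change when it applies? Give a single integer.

(1) Voicing Between Vowels: [uvetezug] → [uvedezug]
(2) Regressive Voicing Assimilation: no change — [uvedezug]
(3) Glottal Epenthesis: [uvedezug] → [huvedezug]
(4) Medial Vowel Deletion: [huvedezug] → [huvdzug]
Rule 2 changed 0 position(s).

0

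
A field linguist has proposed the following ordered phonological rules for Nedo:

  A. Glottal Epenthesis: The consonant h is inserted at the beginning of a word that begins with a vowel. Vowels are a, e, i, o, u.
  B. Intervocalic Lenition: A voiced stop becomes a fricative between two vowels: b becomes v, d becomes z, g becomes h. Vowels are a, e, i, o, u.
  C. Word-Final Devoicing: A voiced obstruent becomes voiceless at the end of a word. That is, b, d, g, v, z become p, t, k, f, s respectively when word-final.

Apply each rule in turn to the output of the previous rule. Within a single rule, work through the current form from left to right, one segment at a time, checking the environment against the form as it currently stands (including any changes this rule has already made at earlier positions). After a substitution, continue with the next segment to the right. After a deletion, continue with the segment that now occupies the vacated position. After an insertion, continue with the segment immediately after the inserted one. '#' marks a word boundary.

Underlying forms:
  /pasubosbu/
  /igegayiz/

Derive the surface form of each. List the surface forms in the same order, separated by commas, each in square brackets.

[pasuvosbu], [hihehayis]

/pasubosbu/:
  A Glottal Epenthesis: no change — [pasubosbu]
  B Intervocalic Lenition: [pasubosbu] → [pasuvosbu]
  C Word-Final Devoicing: no change — [pasuvosbu]
/igegayiz/:
  A Glottal Epenthesis: [igegayiz] → [higegayiz]
  B Intervocalic Lenition: [higegayiz] → [hihehayiz]
  C Word-Final Devoicing: [hihehayiz] → [hihehayis]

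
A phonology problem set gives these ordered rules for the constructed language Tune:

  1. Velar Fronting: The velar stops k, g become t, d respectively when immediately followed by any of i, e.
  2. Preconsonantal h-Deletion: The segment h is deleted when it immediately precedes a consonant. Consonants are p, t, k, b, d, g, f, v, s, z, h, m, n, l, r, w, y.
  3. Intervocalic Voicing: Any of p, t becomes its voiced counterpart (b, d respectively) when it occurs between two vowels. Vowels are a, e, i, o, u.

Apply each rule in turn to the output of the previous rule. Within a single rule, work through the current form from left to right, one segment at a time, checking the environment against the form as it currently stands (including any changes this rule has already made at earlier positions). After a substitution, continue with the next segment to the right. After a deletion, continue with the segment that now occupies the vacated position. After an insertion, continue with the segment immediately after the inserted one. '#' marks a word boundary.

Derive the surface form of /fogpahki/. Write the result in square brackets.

1 Velar Fronting: [fogpahki] → [fogpahti]
2 Preconsonantal h-Deletion: [fogpahti] → [fogpati]
3 Intervocalic Voicing: [fogpati] → [fogpadi]

[fogpadi]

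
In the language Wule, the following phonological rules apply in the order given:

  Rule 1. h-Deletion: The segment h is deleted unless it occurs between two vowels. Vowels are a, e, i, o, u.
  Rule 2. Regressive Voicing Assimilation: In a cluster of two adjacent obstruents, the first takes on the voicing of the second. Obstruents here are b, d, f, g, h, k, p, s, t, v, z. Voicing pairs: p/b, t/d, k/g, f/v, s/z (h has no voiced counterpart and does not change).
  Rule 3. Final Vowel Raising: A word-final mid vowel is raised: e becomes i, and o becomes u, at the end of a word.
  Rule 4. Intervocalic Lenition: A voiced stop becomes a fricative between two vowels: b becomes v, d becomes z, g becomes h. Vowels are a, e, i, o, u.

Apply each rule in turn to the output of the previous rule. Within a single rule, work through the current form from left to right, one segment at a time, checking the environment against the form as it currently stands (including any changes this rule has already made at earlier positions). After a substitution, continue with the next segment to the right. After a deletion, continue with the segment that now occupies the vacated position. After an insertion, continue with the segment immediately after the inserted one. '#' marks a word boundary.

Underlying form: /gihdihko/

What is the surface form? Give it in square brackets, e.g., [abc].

Rule 1 h-Deletion: [gihdihko] → [gidiko]
Rule 2 Regressive Voicing Assimilation: no change — [gidiko]
Rule 3 Final Vowel Raising: [gidiko] → [gidiku]
Rule 4 Intervocalic Lenition: [gidiku] → [giziku]

[giziku]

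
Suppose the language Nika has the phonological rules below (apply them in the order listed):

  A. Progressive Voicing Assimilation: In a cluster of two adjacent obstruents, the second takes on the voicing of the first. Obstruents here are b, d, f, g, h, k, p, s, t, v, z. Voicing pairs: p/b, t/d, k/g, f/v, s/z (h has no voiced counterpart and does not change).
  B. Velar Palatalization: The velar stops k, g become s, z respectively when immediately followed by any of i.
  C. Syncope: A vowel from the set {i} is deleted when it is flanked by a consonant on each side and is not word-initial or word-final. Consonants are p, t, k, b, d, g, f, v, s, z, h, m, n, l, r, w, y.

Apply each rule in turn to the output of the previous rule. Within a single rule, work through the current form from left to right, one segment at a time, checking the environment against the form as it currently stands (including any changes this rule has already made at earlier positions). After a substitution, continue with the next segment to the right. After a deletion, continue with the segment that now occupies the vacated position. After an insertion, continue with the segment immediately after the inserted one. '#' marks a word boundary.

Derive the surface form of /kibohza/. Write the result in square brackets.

A Progressive Voicing Assimilation: [kibohza] → [kibohsa]
B Velar Palatalization: [kibohsa] → [sibohsa]
C Syncope: [sibohsa] → [sbohsa]

[sbohsa]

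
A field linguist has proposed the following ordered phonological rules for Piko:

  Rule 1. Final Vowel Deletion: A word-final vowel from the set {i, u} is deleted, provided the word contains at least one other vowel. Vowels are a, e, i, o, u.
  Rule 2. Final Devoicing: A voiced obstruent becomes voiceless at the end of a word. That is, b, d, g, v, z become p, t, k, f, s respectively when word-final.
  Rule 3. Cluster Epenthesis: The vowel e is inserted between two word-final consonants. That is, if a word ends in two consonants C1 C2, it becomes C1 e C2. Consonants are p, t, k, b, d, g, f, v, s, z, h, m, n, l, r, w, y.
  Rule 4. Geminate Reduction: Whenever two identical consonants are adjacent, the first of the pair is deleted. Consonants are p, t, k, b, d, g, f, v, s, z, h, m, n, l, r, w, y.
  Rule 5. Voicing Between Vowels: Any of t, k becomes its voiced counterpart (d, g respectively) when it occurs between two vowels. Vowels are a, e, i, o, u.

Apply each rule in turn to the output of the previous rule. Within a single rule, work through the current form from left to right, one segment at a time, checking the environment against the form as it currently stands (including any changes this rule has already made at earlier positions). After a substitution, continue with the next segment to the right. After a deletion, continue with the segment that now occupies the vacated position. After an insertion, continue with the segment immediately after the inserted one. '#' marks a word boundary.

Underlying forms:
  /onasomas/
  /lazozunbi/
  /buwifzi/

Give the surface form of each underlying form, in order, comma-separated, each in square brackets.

[onasomas], [lazozunep], [buwifes]

/onasomas/:
  Rule 1 Final Vowel Deletion: no change — [onasomas]
  Rule 2 Final Devoicing: no change — [onasomas]
  Rule 3 Cluster Epenthesis: no change — [onasomas]
  Rule 4 Geminate Reduction: no change — [onasomas]
  Rule 5 Voicing Between Vowels: no change — [onasomas]
/lazozunbi/:
  Rule 1 Final Vowel Deletion: [lazozunbi] → [lazozunb]
  Rule 2 Final Devoicing: [lazozunb] → [lazozunp]
  Rule 3 Cluster Epenthesis: [lazozunp] → [lazozunep]
  Rule 4 Geminate Reduction: no change — [lazozunep]
  Rule 5 Voicing Between Vowels: no change — [lazozunep]
/buwifzi/:
  Rule 1 Final Vowel Deletion: [buwifzi] → [buwifz]
  Rule 2 Final Devoicing: [buwifz] → [buwifs]
  Rule 3 Cluster Epenthesis: [buwifs] → [buwifes]
  Rule 4 Geminate Reduction: no change — [buwifes]
  Rule 5 Voicing Between Vowels: no change — [buwifes]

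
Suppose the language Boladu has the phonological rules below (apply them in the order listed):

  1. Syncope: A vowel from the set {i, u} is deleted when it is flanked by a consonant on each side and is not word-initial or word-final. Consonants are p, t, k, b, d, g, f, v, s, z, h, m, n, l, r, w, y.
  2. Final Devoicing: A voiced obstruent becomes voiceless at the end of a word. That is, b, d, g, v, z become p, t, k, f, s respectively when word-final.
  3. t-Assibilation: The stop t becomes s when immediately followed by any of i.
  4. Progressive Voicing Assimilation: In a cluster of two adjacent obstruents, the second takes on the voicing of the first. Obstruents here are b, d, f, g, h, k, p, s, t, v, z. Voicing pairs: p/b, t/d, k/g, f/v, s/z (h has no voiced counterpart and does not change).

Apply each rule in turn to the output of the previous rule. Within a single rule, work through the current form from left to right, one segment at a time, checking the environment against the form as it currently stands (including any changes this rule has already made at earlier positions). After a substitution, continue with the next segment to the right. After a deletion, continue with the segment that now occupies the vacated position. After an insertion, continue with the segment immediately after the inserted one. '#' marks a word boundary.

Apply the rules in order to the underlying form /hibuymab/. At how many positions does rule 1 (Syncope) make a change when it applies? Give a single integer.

2

1 Syncope: [hibuymab] → [hbymab]
2 Final Devoicing: [hbymab] → [hbymap]
3 t-Assibilation: no change — [hbymap]
4 Progressive Voicing Assimilation: [hbymap] → [hpymap]
Rule 1 changed 2 position(s).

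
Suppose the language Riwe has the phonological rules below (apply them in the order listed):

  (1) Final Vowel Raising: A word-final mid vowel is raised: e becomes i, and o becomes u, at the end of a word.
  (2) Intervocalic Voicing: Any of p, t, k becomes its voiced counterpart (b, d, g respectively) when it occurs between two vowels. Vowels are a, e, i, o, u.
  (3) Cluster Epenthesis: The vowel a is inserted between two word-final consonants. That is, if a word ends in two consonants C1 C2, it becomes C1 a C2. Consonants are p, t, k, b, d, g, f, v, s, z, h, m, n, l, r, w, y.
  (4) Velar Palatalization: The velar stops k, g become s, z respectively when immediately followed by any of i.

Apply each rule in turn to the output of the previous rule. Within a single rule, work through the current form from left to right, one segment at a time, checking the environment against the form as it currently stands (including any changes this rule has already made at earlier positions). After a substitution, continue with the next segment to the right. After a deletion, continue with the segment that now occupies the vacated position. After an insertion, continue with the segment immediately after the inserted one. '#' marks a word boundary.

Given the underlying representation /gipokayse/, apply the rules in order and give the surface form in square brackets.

[zibogaysi]

(1) Final Vowel Raising: [gipokayse] → [gipokaysi]
(2) Intervocalic Voicing: [gipokaysi] → [gibogaysi]
(3) Cluster Epenthesis: no change — [gibogaysi]
(4) Velar Palatalization: [gibogaysi] → [zibogaysi]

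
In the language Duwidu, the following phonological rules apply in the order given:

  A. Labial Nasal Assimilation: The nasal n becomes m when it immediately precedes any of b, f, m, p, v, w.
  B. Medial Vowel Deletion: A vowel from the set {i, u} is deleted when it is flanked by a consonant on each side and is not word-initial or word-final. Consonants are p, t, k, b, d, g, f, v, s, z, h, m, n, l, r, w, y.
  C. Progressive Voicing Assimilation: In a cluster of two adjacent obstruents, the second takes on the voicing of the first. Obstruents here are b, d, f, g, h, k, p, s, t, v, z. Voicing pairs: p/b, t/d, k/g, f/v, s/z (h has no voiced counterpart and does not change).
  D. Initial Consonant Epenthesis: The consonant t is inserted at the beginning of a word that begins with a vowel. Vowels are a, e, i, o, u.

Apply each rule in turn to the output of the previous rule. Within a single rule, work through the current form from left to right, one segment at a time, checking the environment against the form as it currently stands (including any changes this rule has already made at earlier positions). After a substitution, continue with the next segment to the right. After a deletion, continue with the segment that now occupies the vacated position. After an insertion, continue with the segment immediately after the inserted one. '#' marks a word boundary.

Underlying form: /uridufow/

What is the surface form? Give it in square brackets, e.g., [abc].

[turdvow]

A Labial Nasal Assimilation: no change — [uridufow]
B Medial Vowel Deletion: [uridufow] → [urdfow]
C Progressive Voicing Assimilation: [urdfow] → [urdvow]
D Initial Consonant Epenthesis: [urdvow] → [turdvow]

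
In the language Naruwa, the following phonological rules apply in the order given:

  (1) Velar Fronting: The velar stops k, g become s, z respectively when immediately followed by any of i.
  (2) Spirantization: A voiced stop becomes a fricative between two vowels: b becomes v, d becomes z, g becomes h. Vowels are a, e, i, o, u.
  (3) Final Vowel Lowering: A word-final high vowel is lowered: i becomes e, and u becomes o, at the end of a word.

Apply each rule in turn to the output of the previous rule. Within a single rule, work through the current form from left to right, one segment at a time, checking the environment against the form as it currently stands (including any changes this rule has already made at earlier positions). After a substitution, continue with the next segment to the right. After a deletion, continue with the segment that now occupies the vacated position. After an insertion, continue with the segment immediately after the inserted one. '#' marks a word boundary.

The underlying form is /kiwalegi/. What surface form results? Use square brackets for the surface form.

(1) Velar Fronting: [kiwalegi] → [siwalezi]
(2) Spirantization: no change — [siwalezi]
(3) Final Vowel Lowering: [siwalezi] → [siwaleze]

[siwaleze]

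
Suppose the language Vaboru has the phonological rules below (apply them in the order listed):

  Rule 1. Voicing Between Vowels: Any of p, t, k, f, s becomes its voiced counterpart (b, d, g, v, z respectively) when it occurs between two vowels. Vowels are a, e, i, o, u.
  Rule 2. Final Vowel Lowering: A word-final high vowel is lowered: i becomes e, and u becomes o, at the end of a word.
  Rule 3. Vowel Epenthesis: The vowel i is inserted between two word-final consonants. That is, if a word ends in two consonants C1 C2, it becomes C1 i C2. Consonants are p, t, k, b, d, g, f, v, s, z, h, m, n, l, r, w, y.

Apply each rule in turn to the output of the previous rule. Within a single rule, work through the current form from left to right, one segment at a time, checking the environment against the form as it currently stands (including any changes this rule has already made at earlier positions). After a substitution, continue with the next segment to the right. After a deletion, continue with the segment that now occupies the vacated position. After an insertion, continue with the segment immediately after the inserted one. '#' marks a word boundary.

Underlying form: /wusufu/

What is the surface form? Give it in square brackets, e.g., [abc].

Rule 1 Voicing Between Vowels: [wusufu] → [wuzuvu]
Rule 2 Final Vowel Lowering: [wuzuvu] → [wuzuvo]
Rule 3 Vowel Epenthesis: no change — [wuzuvo]

[wuzuvo]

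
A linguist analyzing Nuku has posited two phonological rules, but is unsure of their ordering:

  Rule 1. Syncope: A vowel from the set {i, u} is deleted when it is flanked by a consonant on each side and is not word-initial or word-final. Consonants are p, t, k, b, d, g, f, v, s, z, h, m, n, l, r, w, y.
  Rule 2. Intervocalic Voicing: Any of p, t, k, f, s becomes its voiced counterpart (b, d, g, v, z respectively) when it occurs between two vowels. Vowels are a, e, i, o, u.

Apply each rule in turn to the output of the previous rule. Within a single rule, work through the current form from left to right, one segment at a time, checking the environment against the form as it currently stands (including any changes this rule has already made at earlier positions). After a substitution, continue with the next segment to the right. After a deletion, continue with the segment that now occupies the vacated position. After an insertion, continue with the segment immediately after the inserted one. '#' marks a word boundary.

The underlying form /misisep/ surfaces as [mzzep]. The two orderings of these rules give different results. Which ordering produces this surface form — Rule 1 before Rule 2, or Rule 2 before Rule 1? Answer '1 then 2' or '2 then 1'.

Order 1 then 2:
  1 Syncope: [misisep] → [mssep]
  2 Intervocalic Voicing: no change — [mssep]
  result: [mssep]
Order 2 then 1:
  2 Intervocalic Voicing: [misisep] → [mizizep]
  1 Syncope: [mizizep] → [mzzep]
  result: [mzzep]

2 then 1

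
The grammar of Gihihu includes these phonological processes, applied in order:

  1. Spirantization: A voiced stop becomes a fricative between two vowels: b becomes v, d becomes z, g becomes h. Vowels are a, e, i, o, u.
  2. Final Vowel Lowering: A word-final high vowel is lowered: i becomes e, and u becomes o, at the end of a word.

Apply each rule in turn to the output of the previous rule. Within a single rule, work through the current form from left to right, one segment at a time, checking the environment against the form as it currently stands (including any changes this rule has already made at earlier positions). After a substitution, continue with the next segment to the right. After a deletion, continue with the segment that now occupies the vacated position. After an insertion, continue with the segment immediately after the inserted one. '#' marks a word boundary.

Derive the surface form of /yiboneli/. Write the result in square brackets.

1 Spirantization: [yiboneli] → [yivoneli]
2 Final Vowel Lowering: [yivoneli] → [yivonele]

[yivonele]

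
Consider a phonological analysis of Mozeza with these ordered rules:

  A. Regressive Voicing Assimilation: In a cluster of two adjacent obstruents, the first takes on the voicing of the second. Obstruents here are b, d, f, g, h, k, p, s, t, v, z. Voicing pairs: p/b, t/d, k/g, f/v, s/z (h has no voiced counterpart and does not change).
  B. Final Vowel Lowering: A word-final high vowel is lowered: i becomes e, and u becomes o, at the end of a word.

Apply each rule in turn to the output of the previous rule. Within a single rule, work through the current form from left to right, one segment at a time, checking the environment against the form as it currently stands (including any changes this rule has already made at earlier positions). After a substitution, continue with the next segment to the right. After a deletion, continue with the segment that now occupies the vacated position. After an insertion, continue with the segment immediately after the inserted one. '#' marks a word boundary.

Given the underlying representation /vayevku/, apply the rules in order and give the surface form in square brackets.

[vayefko]

A Regressive Voicing Assimilation: [vayevku] → [vayefku]
B Final Vowel Lowering: [vayefku] → [vayefko]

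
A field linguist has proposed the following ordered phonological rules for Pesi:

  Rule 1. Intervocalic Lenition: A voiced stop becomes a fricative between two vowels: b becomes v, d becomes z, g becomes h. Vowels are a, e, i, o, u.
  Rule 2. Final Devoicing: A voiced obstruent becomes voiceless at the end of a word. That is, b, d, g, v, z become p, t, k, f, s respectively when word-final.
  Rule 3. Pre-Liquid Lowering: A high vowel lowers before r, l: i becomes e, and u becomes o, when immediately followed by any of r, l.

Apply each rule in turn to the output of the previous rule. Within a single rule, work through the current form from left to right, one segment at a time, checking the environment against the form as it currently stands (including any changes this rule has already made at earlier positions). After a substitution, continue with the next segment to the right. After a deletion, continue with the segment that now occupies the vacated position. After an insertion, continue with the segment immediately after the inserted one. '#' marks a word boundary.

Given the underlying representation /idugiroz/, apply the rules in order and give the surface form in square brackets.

[izuheros]

Rule 1 Intervocalic Lenition: [idugiroz] → [izuhiroz]
Rule 2 Final Devoicing: [izuhiroz] → [izuhiros]
Rule 3 Pre-Liquid Lowering: [izuhiros] → [izuheros]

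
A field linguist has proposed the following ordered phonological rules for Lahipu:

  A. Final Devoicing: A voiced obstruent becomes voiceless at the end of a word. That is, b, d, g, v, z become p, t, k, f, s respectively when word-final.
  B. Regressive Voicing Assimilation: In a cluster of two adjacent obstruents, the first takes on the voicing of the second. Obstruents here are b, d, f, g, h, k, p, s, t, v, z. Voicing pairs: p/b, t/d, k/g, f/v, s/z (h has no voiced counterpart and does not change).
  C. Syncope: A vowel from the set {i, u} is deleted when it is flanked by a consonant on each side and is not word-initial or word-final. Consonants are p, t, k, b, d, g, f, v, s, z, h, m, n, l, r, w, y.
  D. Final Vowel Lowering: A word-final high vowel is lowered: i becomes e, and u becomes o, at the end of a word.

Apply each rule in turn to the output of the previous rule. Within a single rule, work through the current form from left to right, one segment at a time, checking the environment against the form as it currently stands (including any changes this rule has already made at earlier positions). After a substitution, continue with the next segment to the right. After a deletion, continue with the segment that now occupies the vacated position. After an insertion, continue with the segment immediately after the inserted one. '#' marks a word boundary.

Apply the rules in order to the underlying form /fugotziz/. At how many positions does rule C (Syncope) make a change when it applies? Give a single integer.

2

A Final Devoicing: [fugotziz] → [fugotzis]
B Regressive Voicing Assimilation: [fugotzis] → [fugodzis]
C Syncope: [fugodzis] → [fgodzs]
D Final Vowel Lowering: no change — [fgodzs]
Rule C changed 2 position(s).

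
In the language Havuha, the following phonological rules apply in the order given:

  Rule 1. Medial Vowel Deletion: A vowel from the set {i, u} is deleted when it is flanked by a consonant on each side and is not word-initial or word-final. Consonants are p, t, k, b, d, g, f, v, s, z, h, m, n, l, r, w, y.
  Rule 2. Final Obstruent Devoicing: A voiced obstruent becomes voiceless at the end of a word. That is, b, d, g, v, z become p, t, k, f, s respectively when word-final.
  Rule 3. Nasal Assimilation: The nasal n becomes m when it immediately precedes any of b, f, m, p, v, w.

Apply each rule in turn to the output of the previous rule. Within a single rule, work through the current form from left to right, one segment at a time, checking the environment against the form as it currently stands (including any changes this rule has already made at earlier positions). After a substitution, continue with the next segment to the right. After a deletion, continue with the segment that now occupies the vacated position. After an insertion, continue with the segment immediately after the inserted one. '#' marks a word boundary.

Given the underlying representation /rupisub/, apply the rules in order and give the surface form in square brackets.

Rule 1 Medial Vowel Deletion: [rupisub] → [rpsb]
Rule 2 Final Obstruent Devoicing: [rpsb] → [rpsp]
Rule 3 Nasal Assimilation: no change — [rpsp]

[rpsp]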